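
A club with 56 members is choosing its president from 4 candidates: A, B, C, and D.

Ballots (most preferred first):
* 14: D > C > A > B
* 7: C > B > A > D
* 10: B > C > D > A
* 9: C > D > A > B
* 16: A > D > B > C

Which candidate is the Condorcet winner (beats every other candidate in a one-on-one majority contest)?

D vs A: 33–23
D vs B: 39–17
D vs C: 30–26
D beats every other candidate.

D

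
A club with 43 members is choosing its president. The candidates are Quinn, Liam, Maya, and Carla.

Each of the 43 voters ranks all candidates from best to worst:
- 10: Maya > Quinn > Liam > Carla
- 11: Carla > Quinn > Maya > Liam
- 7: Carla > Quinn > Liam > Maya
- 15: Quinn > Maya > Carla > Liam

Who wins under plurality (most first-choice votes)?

Carla

First-place votes: Quinn 15, Liam 0, Maya 10, Carla 18.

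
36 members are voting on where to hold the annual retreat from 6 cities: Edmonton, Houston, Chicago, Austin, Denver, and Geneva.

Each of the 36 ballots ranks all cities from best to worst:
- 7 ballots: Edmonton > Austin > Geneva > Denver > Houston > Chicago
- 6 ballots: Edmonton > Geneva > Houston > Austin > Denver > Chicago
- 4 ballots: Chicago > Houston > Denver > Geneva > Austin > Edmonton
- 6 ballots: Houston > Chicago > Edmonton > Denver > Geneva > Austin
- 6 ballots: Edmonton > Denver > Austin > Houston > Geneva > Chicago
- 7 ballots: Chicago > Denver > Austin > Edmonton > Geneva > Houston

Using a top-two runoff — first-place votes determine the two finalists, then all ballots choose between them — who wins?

Round 1 first-place votes: Edmonton 19, Houston 6, Chicago 11, Austin 0, Denver 0, Geneva 0. Edmonton and Chicago advance.
Runoff: Edmonton is ranked above Chicago on 19 ballots, Chicago above Edmonton on 17.

Edmonton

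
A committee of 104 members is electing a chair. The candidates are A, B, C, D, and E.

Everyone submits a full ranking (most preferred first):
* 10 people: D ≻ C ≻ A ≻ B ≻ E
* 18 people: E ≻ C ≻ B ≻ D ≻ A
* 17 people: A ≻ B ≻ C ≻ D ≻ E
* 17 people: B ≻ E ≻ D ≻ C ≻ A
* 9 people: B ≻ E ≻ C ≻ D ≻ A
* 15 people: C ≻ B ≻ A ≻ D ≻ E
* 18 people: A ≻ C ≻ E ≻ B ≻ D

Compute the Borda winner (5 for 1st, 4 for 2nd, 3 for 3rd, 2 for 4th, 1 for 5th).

C

A: 10×3 + 18×1 + 17×5 + 17×1 + 9×1 + 15×3 + 18×5 = 294
B: 10×2 + 18×3 + 17×4 + 17×5 + 9×5 + 15×4 + 18×2 = 368
C: 10×4 + 18×4 + 17×3 + 17×2 + 9×3 + 15×5 + 18×4 = 371
D: 10×5 + 18×2 + 17×2 + 17×3 + 9×2 + 15×2 + 18×1 = 237
E: 10×1 + 18×5 + 17×1 + 17×4 + 9×4 + 15×1 + 18×3 = 290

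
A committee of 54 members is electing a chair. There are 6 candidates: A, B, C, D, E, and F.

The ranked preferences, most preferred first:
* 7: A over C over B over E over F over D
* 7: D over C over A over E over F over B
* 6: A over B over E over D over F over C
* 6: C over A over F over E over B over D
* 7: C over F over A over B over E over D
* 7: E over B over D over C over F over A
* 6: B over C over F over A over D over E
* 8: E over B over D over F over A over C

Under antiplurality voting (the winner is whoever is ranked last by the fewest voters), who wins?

F

Last-place votes: A 7, B 7, C 14, D 20, E 6, F 0.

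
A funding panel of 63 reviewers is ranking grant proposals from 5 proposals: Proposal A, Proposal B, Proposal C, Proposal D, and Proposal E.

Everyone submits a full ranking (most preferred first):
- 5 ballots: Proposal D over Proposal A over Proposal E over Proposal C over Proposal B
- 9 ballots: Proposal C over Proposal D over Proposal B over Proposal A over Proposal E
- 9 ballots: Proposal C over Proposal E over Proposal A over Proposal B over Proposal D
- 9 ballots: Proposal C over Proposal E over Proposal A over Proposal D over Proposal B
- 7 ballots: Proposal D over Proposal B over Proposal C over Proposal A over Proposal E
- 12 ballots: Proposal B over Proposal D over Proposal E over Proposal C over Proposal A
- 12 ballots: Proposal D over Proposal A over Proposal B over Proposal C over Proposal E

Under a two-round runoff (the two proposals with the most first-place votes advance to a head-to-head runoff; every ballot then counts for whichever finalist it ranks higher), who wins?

Round 1 first-place votes: Proposal A 0, Proposal B 12, Proposal C 27, Proposal D 24, Proposal E 0. Proposal C and Proposal D advance.
Runoff: Proposal C is ranked above Proposal D on 27 ballots, Proposal D above Proposal C on 36.

Proposal D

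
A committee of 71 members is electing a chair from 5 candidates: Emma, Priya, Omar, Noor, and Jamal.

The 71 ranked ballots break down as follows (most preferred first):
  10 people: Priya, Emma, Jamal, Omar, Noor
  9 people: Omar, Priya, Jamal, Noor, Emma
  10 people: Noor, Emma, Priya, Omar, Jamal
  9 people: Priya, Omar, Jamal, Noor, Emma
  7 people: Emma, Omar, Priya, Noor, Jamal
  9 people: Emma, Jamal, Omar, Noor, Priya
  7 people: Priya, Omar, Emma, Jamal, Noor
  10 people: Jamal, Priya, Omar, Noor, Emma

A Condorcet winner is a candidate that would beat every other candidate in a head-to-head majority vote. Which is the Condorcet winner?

Priya vs Emma: 45–26
Priya vs Omar: 46–25
Priya vs Noor: 52–19
Priya vs Jamal: 52–19
Priya beats every other candidate.

Priya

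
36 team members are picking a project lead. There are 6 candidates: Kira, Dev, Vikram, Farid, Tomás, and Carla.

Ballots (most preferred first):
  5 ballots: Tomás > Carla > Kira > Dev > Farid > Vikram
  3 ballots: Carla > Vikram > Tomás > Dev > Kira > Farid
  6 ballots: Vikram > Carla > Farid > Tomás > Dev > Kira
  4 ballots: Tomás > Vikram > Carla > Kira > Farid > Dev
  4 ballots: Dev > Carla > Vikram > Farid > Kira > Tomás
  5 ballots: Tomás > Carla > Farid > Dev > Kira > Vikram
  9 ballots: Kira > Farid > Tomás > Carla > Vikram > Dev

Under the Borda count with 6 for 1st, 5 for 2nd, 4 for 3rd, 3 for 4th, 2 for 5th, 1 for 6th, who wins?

Carla

Kira: 5×4 + 3×2 + 6×1 + 4×3 + 4×2 + 5×2 + 9×6 = 116
Dev: 5×3 + 3×3 + 6×2 + 4×1 + 4×6 + 5×3 + 9×1 = 88
Vikram: 5×1 + 3×5 + 6×6 + 4×5 + 4×4 + 5×1 + 9×2 = 115
Farid: 5×2 + 3×1 + 6×4 + 4×2 + 4×3 + 5×4 + 9×5 = 122
Tomás: 5×6 + 3×4 + 6×3 + 4×6 + 4×1 + 5×6 + 9×4 = 154
Carla: 5×5 + 3×6 + 6×5 + 4×4 + 4×5 + 5×5 + 9×3 = 161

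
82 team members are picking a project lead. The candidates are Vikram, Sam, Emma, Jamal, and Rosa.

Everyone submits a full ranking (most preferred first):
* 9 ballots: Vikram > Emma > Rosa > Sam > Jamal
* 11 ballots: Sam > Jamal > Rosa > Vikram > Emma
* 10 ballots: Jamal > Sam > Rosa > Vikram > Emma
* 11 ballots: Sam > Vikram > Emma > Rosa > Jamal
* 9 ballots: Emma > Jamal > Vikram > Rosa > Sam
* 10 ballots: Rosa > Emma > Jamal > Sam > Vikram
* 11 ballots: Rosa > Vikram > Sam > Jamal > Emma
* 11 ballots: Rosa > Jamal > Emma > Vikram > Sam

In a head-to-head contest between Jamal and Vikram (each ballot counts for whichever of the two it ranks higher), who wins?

Jamal is ranked above Vikram on 51 ballots; Vikram above Jamal on 31.

Jamal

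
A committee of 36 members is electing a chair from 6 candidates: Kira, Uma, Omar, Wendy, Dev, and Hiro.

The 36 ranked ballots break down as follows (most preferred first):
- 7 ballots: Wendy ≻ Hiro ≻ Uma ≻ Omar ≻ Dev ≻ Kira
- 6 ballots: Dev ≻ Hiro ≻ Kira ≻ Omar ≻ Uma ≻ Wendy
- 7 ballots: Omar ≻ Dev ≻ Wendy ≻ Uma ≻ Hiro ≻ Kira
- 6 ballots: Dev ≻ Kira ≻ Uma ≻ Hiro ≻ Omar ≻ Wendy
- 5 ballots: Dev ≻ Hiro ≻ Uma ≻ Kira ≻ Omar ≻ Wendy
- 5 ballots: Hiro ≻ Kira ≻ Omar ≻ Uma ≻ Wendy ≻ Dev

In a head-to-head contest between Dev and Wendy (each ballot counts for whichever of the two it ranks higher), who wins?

Dev

Dev is ranked above Wendy on 24 ballots; Wendy above Dev on 12.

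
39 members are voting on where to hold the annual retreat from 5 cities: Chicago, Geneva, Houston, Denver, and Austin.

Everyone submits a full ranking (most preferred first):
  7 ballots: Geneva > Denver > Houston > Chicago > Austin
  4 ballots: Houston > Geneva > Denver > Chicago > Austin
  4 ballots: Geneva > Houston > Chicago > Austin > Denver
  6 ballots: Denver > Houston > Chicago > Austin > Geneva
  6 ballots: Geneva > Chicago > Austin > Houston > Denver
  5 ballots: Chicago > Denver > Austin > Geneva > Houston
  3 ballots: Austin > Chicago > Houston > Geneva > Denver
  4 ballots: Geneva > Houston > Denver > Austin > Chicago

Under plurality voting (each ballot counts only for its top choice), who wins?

Geneva

First-place votes: Chicago 5, Geneva 21, Houston 4, Denver 6, Austin 3.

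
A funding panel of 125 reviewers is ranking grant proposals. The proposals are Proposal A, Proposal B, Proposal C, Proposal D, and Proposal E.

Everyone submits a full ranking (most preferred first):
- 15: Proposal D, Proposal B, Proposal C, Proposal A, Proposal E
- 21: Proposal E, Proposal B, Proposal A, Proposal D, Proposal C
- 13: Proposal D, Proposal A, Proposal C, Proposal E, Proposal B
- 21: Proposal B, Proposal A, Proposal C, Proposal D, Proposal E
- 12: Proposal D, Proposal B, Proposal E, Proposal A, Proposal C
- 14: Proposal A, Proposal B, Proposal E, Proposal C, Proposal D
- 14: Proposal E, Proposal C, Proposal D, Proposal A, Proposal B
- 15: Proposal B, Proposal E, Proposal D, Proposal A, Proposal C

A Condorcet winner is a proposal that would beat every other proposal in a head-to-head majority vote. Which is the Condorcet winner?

Proposal B

Proposal B vs Proposal A: 84–41
Proposal B vs Proposal C: 98–27
Proposal B vs Proposal D: 71–54
Proposal B vs Proposal E: 77–48
Proposal B beats every other proposal.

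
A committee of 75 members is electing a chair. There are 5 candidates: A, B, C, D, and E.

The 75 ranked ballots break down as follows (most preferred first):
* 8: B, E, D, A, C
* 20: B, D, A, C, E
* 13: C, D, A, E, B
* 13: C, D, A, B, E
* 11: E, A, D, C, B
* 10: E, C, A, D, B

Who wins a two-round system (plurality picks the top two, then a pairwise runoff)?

C

Round 1 first-place votes: A 0, B 28, C 26, D 0, E 21. B and C advance.
Runoff: B is ranked above C on 28 ballots, C above B on 47.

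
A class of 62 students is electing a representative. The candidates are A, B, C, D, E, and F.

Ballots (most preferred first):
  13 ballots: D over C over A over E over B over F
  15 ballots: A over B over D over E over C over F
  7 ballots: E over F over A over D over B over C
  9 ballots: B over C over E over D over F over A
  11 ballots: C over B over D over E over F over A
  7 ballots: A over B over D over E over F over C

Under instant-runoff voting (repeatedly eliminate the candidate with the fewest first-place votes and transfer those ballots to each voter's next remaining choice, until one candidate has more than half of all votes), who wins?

Round 1: A 22, B 9, C 11, D 13, E 7, F 0. F eliminated.
Round 2: A 22, B 9, C 11, D 13, E 7. E eliminated.
Round 3: A 29, B 9, C 11, D 13. B eliminated.
Round 4: A 29, C 20, D 13. D eliminated.
Round 5: A 29, C 33. C has a majority (≥32).

C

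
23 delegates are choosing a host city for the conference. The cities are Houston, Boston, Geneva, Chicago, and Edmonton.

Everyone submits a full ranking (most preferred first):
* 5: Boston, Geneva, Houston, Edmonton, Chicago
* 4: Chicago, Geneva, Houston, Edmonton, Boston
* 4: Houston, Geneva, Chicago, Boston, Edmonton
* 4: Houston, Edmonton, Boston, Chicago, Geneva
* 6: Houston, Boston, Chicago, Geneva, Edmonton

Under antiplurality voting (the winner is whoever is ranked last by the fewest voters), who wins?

Houston

Last-place votes: Houston 0, Boston 4, Geneva 4, Chicago 5, Edmonton 10.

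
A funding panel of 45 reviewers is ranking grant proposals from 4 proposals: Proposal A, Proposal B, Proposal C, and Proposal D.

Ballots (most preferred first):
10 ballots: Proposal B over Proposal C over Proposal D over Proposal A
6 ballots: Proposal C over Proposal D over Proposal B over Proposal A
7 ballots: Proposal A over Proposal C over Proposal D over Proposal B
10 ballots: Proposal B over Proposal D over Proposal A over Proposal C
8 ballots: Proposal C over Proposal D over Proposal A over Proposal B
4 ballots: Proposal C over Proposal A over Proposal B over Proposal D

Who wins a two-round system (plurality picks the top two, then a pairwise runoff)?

Proposal C

Round 1 first-place votes: Proposal A 7, Proposal B 20, Proposal C 18, Proposal D 0. Proposal B and Proposal C advance.
Runoff: Proposal B is ranked above Proposal C on 20 ballots, Proposal C above Proposal B on 25.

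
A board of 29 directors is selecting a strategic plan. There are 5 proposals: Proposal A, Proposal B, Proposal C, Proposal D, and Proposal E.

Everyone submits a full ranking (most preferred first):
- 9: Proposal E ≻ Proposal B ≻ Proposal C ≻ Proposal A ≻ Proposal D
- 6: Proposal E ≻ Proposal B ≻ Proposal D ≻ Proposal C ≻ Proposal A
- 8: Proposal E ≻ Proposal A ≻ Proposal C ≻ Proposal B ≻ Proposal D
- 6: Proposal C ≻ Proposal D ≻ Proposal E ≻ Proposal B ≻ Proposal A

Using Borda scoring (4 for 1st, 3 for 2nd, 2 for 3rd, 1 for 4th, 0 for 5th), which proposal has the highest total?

Proposal A: 9×1 + 6×0 + 8×3 + 6×0 = 33
Proposal B: 9×3 + 6×3 + 8×1 + 6×1 = 59
Proposal C: 9×2 + 6×1 + 8×2 + 6×4 = 64
Proposal D: 9×0 + 6×2 + 8×0 + 6×3 = 30
Proposal E: 9×4 + 6×4 + 8×4 + 6×2 = 104

Proposal E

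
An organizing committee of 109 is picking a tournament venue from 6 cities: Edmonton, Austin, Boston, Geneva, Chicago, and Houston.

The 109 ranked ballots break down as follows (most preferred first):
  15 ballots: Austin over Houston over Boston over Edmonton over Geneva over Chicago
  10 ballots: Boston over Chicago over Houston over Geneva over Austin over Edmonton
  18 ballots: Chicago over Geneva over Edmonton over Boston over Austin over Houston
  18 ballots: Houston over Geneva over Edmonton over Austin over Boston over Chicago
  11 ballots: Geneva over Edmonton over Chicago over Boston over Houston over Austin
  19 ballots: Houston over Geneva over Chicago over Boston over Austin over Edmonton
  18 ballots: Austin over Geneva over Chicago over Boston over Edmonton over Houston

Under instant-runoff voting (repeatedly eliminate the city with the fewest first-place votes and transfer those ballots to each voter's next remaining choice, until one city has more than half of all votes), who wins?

Chicago

Round 1: Edmonton 0, Austin 33, Boston 10, Geneva 11, Chicago 18, Houston 37. Edmonton eliminated.
Round 2: Austin 33, Boston 10, Geneva 11, Chicago 18, Houston 37. Boston eliminated.
Round 3: Austin 33, Geneva 11, Chicago 28, Houston 37. Geneva eliminated.
Round 4: Austin 33, Chicago 39, Houston 37. Austin eliminated.
Round 5: Chicago 57, Houston 52. Chicago has a majority (≥55).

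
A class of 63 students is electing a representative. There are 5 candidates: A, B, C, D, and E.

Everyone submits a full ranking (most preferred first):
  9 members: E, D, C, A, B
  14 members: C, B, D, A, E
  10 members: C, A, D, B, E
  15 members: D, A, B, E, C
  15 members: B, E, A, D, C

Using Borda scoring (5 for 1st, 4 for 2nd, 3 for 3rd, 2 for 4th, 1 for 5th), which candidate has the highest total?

D

A: 9×2 + 14×2 + 10×4 + 15×4 + 15×3 = 191
B: 9×1 + 14×4 + 10×2 + 15×3 + 15×5 = 205
C: 9×3 + 14×5 + 10×5 + 15×1 + 15×1 = 177
D: 9×4 + 14×3 + 10×3 + 15×5 + 15×2 = 213
E: 9×5 + 14×1 + 10×1 + 15×2 + 15×4 = 159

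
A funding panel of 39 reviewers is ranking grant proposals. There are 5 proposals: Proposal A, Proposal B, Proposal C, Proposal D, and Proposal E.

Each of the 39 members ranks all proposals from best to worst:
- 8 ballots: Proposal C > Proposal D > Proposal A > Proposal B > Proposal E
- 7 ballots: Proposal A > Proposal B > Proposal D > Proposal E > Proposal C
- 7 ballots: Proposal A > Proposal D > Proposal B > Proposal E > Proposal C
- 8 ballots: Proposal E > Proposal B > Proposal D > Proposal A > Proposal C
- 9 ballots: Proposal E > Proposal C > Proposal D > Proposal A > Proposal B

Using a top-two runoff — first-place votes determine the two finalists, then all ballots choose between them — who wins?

Proposal A

Round 1 first-place votes: Proposal A 14, Proposal B 0, Proposal C 8, Proposal D 0, Proposal E 17. Proposal E and Proposal A advance.
Runoff: Proposal E is ranked above Proposal A on 17 ballots, Proposal A above Proposal E on 22.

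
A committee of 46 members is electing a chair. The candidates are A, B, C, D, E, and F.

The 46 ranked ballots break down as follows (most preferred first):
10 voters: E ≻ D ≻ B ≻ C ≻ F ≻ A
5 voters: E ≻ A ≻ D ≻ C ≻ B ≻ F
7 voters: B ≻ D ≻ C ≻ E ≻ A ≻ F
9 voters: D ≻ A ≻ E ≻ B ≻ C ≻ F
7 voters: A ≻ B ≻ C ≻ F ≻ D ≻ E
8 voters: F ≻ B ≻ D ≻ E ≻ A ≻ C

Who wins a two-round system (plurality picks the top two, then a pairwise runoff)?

Round 1 first-place votes: A 7, B 7, C 0, D 9, E 15, F 8. E and D advance.
Runoff: E is ranked above D on 15 ballots, D above E on 31.

D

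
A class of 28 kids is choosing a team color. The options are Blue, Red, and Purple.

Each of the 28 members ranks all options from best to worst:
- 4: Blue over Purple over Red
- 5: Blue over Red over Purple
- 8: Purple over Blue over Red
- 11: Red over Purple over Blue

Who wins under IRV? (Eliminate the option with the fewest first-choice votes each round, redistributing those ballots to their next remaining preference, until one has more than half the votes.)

Round 1: Blue 9, Red 11, Purple 8. Purple eliminated.
Round 2: Blue 17, Red 11. Blue has a majority (≥15).

Blue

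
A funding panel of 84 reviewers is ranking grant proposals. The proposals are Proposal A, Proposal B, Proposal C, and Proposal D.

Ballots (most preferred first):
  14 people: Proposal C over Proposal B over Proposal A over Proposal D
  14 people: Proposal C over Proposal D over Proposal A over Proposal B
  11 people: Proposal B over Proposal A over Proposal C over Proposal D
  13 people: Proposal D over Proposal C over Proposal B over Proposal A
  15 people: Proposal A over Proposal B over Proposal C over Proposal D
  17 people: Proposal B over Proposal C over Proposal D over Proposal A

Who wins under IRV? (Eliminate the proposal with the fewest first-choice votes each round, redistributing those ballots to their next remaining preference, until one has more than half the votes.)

Proposal B

Round 1: Proposal A 15, Proposal B 28, Proposal C 28, Proposal D 13. Proposal D eliminated.
Round 2: Proposal A 15, Proposal B 28, Proposal C 41. Proposal A eliminated.
Round 3: Proposal B 43, Proposal C 41. Proposal B has a majority (≥43).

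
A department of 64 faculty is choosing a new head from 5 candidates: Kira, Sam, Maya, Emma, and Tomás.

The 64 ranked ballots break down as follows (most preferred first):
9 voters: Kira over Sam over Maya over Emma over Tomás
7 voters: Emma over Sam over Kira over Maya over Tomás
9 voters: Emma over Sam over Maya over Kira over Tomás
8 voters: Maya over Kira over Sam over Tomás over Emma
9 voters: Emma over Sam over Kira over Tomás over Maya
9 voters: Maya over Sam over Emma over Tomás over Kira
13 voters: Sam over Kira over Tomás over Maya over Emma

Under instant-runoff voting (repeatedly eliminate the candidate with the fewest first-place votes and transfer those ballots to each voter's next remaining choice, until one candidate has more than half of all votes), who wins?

Round 1: Kira 9, Sam 13, Maya 17, Emma 25, Tomás 0. Tomás eliminated.
Round 2: Kira 9, Sam 13, Maya 17, Emma 25. Kira eliminated.
Round 3: Sam 22, Maya 17, Emma 25. Maya eliminated.
Round 4: Sam 39, Emma 25. Sam has a majority (≥33).

Sam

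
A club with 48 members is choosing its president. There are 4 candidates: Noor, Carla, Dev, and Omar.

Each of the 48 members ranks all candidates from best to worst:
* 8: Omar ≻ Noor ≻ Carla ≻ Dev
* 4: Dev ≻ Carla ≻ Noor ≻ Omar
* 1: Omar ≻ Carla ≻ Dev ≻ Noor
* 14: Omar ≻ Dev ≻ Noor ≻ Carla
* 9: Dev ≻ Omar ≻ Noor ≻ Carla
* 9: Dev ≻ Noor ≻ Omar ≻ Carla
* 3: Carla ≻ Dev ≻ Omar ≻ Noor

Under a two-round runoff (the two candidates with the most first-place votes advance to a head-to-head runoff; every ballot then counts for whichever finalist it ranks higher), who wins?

Dev

Round 1 first-place votes: Noor 0, Carla 3, Dev 22, Omar 23. Omar and Dev advance.
Runoff: Omar is ranked above Dev on 23 ballots, Dev above Omar on 25.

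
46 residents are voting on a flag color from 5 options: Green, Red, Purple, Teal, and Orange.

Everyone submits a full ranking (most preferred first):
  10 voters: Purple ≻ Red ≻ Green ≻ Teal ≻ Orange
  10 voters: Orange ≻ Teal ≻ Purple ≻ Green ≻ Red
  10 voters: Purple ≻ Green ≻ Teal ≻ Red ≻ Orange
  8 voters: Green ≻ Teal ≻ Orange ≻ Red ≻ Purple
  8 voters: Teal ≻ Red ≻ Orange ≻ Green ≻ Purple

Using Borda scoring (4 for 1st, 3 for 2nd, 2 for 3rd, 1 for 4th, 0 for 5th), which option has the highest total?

Green: 10×2 + 10×1 + 10×3 + 8×4 + 8×1 = 100
Red: 10×3 + 10×0 + 10×1 + 8×1 + 8×3 = 72
Purple: 10×4 + 10×2 + 10×4 + 8×0 + 8×0 = 100
Teal: 10×1 + 10×3 + 10×2 + 8×3 + 8×4 = 116
Orange: 10×0 + 10×4 + 10×0 + 8×2 + 8×2 = 72

Teal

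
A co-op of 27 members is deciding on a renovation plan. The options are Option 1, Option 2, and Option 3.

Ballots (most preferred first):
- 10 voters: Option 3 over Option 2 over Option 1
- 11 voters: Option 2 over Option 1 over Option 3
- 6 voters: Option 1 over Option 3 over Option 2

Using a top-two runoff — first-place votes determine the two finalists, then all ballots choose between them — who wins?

Round 1 first-place votes: Option 1 6, Option 2 11, Option 3 10. Option 2 and Option 3 advance.
Runoff: Option 2 is ranked above Option 3 on 11 ballots, Option 3 above Option 2 on 16.

Option 3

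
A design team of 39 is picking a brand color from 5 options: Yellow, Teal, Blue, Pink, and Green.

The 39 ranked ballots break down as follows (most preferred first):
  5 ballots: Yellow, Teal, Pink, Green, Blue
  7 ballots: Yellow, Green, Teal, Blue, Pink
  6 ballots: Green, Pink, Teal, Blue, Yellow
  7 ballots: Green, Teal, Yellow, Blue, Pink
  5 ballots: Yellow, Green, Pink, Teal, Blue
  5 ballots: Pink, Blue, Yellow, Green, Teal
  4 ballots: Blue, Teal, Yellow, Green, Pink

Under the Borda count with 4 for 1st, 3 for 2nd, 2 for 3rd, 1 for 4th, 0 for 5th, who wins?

Yellow: 5×4 + 7×4 + 6×0 + 7×2 + 5×4 + 5×2 + 4×2 = 100
Teal: 5×3 + 7×2 + 6×2 + 7×3 + 5×1 + 5×0 + 4×3 = 79
Blue: 5×0 + 7×1 + 6×1 + 7×1 + 5×0 + 5×3 + 4×4 = 51
Pink: 5×2 + 7×0 + 6×3 + 7×0 + 5×2 + 5×4 + 4×0 = 58
Green: 5×1 + 7×3 + 6×4 + 7×4 + 5×3 + 5×1 + 4×1 = 102

Green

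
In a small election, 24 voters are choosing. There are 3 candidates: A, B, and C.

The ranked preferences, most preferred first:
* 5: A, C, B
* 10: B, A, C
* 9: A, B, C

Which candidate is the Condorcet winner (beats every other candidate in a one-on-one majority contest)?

A vs B: 14–10
A vs C: 24–0
A beats every other candidate.

A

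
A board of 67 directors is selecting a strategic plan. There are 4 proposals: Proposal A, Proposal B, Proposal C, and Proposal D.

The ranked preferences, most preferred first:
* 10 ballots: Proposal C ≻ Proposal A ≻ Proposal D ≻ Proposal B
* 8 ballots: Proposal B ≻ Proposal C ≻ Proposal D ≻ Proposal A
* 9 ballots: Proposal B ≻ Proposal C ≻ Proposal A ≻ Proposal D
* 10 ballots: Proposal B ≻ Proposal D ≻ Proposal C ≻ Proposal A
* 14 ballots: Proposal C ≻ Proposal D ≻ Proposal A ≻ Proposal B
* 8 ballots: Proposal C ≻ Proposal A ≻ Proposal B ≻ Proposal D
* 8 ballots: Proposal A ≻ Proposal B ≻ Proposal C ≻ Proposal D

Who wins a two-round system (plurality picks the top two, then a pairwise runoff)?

Proposal B

Round 1 first-place votes: Proposal A 8, Proposal B 27, Proposal C 32, Proposal D 0. Proposal C and Proposal B advance.
Runoff: Proposal C is ranked above Proposal B on 32 ballots, Proposal B above Proposal C on 35.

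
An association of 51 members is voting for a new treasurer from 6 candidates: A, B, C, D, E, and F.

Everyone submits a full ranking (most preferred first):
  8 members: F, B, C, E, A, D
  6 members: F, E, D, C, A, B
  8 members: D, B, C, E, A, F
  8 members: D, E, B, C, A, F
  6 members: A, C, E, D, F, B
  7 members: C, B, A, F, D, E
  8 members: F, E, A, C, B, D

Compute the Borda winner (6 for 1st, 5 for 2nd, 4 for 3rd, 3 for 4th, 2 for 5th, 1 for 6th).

A: 8×2 + 6×2 + 8×2 + 8×2 + 6×6 + 7×4 + 8×4 = 156
B: 8×5 + 6×1 + 8×5 + 8×4 + 6×1 + 7×5 + 8×2 = 175
C: 8×4 + 6×3 + 8×4 + 8×3 + 6×5 + 7×6 + 8×3 = 202
D: 8×1 + 6×4 + 8×6 + 8×6 + 6×3 + 7×2 + 8×1 = 168
E: 8×3 + 6×5 + 8×3 + 8×5 + 6×4 + 7×1 + 8×5 = 189
F: 8×6 + 6×6 + 8×1 + 8×1 + 6×2 + 7×3 + 8×6 = 181

C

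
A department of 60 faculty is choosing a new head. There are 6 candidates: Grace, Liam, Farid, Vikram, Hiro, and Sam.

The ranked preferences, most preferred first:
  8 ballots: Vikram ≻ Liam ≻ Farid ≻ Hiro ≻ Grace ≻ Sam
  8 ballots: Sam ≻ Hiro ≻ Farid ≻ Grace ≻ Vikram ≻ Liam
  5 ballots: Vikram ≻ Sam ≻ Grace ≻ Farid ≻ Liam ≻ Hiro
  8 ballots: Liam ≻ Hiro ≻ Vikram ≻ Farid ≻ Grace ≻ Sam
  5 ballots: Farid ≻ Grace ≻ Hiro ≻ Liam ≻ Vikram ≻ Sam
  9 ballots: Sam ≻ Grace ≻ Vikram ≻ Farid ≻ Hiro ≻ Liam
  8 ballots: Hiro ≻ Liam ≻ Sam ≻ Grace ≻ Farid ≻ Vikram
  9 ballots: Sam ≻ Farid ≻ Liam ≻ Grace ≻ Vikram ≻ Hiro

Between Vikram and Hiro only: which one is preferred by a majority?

Vikram

Vikram is ranked above Hiro on 31 ballots; Hiro above Vikram on 29.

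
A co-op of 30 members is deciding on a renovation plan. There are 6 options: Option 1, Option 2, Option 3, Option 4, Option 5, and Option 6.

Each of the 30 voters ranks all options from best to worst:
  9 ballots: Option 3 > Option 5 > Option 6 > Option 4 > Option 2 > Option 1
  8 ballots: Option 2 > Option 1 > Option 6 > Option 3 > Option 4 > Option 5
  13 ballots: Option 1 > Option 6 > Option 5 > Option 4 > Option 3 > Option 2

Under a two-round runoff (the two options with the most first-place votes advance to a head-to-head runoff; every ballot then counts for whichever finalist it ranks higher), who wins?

Round 1 first-place votes: Option 1 13, Option 2 8, Option 3 9, Option 4 0, Option 5 0, Option 6 0. Option 1 and Option 3 advance.
Runoff: Option 1 is ranked above Option 3 on 21 ballots, Option 3 above Option 1 on 9.

Option 1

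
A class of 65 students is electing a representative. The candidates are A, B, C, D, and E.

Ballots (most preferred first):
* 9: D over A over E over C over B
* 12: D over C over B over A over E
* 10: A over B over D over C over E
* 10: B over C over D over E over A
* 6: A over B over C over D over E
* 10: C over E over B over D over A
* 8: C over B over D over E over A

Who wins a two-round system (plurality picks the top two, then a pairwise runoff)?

Round 1 first-place votes: A 16, B 10, C 18, D 21, E 0. D and C advance.
Runoff: D is ranked above C on 31 ballots, C above D on 34.

C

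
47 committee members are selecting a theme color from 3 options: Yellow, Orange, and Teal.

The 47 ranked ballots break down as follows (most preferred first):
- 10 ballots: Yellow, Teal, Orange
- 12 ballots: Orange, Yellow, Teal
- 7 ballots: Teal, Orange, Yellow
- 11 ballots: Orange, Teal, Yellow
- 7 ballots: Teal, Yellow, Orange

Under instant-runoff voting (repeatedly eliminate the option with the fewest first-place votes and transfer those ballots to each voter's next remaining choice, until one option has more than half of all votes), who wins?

Round 1: Yellow 10, Orange 23, Teal 14. Yellow eliminated.
Round 2: Orange 23, Teal 24. Teal has a majority (≥24).

Teal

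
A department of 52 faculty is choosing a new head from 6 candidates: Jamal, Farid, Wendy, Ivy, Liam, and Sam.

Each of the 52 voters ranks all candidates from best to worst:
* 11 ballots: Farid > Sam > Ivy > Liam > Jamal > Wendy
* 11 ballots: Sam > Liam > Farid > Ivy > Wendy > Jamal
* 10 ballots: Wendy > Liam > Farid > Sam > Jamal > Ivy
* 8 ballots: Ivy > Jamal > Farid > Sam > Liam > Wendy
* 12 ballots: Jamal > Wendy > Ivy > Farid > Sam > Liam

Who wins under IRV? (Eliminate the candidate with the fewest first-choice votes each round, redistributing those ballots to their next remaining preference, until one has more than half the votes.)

Round 1: Jamal 12, Farid 11, Wendy 10, Ivy 8, Liam 0, Sam 11. Liam eliminated.
Round 2: Jamal 12, Farid 11, Wendy 10, Ivy 8, Sam 11. Ivy eliminated.
Round 3: Jamal 20, Farid 11, Wendy 10, Sam 11. Wendy eliminated.
Round 4: Jamal 20, Farid 21, Sam 11. Sam eliminated.
Round 5: Jamal 20, Farid 32. Farid has a majority (≥27).

Farid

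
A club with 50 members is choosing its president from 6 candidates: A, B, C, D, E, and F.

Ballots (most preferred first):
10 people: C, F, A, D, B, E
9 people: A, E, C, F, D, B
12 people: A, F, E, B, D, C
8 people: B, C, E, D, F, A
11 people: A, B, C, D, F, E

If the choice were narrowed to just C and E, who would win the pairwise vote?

C

C is ranked above E on 29 ballots; E above C on 21.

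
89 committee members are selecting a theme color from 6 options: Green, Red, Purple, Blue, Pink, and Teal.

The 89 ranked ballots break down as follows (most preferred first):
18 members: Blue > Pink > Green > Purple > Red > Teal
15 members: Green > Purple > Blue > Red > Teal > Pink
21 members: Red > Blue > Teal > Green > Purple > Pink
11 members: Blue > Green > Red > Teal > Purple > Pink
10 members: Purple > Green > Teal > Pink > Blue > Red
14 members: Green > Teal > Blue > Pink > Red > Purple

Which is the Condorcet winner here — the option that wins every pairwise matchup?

Blue vs Green: 50–39
Blue vs Red: 68–21
Blue vs Purple: 64–25
Blue vs Pink: 79–10
Blue vs Teal: 65–24
Blue beats every other option.

Blue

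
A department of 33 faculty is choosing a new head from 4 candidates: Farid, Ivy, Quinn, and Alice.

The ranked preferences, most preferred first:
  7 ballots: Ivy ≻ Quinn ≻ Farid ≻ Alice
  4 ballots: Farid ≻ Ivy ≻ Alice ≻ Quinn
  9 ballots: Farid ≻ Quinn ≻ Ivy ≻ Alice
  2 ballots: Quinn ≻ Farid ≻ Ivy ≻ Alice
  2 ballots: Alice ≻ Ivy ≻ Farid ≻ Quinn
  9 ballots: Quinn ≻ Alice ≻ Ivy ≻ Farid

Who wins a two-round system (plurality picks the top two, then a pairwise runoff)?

Round 1 first-place votes: Farid 13, Ivy 7, Quinn 11, Alice 2. Farid and Quinn advance.
Runoff: Farid is ranked above Quinn on 15 ballots, Quinn above Farid on 18.

Quinn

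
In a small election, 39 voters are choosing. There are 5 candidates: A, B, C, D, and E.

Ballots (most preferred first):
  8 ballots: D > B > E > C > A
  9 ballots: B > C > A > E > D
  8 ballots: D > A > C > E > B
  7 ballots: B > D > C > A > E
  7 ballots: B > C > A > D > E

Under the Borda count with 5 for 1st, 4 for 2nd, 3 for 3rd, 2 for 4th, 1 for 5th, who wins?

A: 8×1 + 9×3 + 8×4 + 7×2 + 7×3 = 102
B: 8×4 + 9×5 + 8×1 + 7×5 + 7×5 = 155
C: 8×2 + 9×4 + 8×3 + 7×3 + 7×4 = 125
D: 8×5 + 9×1 + 8×5 + 7×4 + 7×2 = 131
E: 8×3 + 9×2 + 8×2 + 7×1 + 7×1 = 72

B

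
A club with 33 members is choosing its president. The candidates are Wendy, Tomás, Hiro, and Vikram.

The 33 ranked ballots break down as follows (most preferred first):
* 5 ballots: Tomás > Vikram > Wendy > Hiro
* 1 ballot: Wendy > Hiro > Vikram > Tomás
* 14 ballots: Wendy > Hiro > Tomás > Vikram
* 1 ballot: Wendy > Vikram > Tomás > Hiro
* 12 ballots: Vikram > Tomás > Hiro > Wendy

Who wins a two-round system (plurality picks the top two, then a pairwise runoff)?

Round 1 first-place votes: Wendy 16, Tomás 5, Hiro 0, Vikram 12. Wendy and Vikram advance.
Runoff: Wendy is ranked above Vikram on 16 ballots, Vikram above Wendy on 17.

Vikram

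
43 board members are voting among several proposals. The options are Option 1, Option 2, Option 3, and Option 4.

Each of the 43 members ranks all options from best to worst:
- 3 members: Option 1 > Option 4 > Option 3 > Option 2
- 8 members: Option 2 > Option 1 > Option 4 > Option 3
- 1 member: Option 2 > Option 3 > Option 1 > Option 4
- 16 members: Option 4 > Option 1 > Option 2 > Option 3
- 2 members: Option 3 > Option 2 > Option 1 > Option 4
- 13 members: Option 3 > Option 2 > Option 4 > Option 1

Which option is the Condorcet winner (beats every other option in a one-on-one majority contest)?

Option 2

Option 2 vs Option 1: 24–19
Option 2 vs Option 3: 25–18
Option 2 vs Option 4: 24–19
Option 2 beats every other option.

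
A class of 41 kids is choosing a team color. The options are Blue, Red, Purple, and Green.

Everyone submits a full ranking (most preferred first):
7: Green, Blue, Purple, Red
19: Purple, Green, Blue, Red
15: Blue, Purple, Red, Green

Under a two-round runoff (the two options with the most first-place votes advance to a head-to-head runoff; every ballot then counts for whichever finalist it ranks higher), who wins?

Round 1 first-place votes: Blue 15, Red 0, Purple 19, Green 7. Purple and Blue advance.
Runoff: Purple is ranked above Blue on 19 ballots, Blue above Purple on 22.

Blue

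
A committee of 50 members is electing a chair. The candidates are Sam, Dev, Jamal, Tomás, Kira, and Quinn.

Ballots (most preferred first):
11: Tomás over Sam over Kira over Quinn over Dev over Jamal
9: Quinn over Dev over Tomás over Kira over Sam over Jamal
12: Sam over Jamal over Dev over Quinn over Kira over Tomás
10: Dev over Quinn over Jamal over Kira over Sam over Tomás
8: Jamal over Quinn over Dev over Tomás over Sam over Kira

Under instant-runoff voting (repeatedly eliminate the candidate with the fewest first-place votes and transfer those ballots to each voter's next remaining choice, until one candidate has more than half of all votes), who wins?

Round 1: Sam 12, Dev 10, Jamal 8, Tomás 11, Kira 0, Quinn 9. Kira eliminated.
Round 2: Sam 12, Dev 10, Jamal 8, Tomás 11, Quinn 9. Jamal eliminated.
Round 3: Sam 12, Dev 10, Tomás 11, Quinn 17. Dev eliminated.
Round 4: Sam 12, Tomás 11, Quinn 27. Quinn has a majority (≥26).

Quinn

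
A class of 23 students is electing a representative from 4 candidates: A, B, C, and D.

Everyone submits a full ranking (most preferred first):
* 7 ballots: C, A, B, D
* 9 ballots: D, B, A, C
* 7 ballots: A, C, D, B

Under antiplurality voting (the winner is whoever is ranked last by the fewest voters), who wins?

Last-place votes: A 0, B 7, C 9, D 7.

A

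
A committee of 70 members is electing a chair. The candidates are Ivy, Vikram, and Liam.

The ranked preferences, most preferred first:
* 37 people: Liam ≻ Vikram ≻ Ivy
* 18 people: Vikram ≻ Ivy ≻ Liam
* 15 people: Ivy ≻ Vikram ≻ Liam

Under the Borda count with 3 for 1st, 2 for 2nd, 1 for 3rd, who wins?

Ivy: 37×1 + 18×2 + 15×3 = 118
Vikram: 37×2 + 18×3 + 15×2 = 158
Liam: 37×3 + 18×1 + 15×1 = 144

Vikram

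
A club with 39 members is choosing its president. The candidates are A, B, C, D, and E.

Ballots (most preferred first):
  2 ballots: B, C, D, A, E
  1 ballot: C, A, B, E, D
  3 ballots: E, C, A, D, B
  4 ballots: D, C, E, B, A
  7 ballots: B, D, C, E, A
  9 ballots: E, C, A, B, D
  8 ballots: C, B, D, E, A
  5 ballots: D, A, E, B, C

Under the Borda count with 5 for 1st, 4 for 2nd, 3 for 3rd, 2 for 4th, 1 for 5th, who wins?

A: 2×2 + 1×4 + 3×3 + 4×1 + 7×1 + 9×3 + 8×1 + 5×4 = 83
B: 2×5 + 1×3 + 3×1 + 4×2 + 7×5 + 9×2 + 8×4 + 5×2 = 119
C: 2×4 + 1×5 + 3×4 + 4×4 + 7×3 + 9×4 + 8×5 + 5×1 = 143
D: 2×3 + 1×1 + 3×2 + 4×5 + 7×4 + 9×1 + 8×3 + 5×5 = 119
E: 2×1 + 1×2 + 3×5 + 4×3 + 7×2 + 9×5 + 8×2 + 5×3 = 121

C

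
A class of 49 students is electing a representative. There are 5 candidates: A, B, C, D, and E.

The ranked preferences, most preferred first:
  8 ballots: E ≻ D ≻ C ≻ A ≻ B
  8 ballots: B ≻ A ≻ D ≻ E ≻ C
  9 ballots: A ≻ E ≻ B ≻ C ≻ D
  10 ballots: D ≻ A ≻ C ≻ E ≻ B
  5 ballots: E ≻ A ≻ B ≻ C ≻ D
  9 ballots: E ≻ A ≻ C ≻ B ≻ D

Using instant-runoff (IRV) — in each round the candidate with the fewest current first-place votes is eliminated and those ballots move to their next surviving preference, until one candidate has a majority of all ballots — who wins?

A

Round 1: A 9, B 8, C 0, D 10, E 22. C eliminated.
Round 2: A 9, B 8, D 10, E 22. B eliminated.
Round 3: A 17, D 10, E 22. D eliminated.
Round 4: A 27, E 22. A has a majority (≥25).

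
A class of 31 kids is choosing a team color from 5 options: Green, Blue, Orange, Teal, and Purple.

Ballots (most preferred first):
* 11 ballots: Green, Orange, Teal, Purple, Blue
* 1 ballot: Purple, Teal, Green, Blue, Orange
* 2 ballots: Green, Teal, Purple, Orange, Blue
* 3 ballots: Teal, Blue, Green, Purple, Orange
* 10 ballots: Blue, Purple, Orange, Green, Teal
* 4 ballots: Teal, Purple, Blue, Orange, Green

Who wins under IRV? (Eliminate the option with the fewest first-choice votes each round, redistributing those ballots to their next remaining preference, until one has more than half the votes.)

Round 1: Green 13, Blue 10, Orange 0, Teal 7, Purple 1. Orange eliminated.
Round 2: Green 13, Blue 10, Teal 7, Purple 1. Purple eliminated.
Round 3: Green 13, Blue 10, Teal 8. Teal eliminated.
Round 4: Green 14, Blue 17. Blue has a majority (≥16).

Blue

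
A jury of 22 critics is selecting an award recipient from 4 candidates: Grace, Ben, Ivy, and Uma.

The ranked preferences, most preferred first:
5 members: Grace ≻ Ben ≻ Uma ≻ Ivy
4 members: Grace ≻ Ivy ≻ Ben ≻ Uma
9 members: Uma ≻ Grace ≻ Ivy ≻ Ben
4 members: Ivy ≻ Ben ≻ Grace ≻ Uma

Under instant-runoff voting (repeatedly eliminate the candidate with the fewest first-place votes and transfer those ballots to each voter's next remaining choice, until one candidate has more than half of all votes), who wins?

Grace

Round 1: Grace 9, Ben 0, Ivy 4, Uma 9. Ben eliminated.
Round 2: Grace 9, Ivy 4, Uma 9. Ivy eliminated.
Round 3: Grace 13, Uma 9. Grace has a majority (≥12).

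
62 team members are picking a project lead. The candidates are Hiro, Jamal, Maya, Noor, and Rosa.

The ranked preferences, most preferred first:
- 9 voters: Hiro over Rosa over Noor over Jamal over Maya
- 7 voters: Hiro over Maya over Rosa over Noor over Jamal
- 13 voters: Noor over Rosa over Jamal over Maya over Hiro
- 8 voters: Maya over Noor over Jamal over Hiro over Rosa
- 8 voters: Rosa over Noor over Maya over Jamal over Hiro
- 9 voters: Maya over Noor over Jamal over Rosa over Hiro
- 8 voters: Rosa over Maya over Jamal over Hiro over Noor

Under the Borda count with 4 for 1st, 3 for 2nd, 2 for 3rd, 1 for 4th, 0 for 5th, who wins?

Rosa

Hiro: 9×4 + 7×4 + 13×0 + 8×1 + 8×0 + 9×0 + 8×1 = 80
Jamal: 9×1 + 7×0 + 13×2 + 8×2 + 8×1 + 9×2 + 8×2 = 93
Maya: 9×0 + 7×3 + 13×1 + 8×4 + 8×2 + 9×4 + 8×3 = 142
Noor: 9×2 + 7×1 + 13×4 + 8×3 + 8×3 + 9×3 + 8×0 = 152
Rosa: 9×3 + 7×2 + 13×3 + 8×0 + 8×4 + 9×1 + 8×4 = 153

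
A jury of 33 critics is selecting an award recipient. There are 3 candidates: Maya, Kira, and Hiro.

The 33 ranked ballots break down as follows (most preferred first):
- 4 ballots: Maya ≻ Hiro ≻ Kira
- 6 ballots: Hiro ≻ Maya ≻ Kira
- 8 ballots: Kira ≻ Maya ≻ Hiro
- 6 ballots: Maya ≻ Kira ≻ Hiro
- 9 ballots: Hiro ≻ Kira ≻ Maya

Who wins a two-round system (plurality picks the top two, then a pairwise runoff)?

Round 1 first-place votes: Maya 10, Kira 8, Hiro 15. Hiro and Maya advance.
Runoff: Hiro is ranked above Maya on 15 ballots, Maya above Hiro on 18.

Maya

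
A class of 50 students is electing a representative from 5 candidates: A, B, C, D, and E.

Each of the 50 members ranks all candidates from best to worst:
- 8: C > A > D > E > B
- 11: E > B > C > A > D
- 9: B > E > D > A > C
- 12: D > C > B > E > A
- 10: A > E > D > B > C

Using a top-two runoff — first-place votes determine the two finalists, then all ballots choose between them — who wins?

Round 1 first-place votes: A 10, B 9, C 8, D 12, E 11. D and E advance.
Runoff: D is ranked above E on 20 ballots, E above D on 30.

E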